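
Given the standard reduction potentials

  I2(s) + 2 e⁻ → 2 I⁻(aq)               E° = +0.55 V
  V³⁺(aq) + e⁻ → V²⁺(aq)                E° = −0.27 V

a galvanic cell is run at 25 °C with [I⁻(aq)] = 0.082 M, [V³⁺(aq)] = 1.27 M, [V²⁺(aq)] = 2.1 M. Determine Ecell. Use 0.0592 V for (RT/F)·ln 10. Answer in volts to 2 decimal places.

+0.90 V

The I₂/I⁻ couple has the more positive E°, so it is the cathode; V³⁺/V²⁺ is the anode.
E°cell = E°cat − E°an = +0.55 − (−0.27) = +0.82 V; n = 2.
For the overall reaction I2(s) + 2 V²⁺(aq) → 2 I⁻(aq) + 2 V³⁺(aq), Q = ([I⁻(aq)]^2·[V³⁺(aq)]^2) / [V²⁺(aq)]^2 = 0.00246, giving log Q = −2.609.
E = E° − (0.0592/n)·log Q = +0.82 − (0.0592/2)(−2.609) = +0.90 V.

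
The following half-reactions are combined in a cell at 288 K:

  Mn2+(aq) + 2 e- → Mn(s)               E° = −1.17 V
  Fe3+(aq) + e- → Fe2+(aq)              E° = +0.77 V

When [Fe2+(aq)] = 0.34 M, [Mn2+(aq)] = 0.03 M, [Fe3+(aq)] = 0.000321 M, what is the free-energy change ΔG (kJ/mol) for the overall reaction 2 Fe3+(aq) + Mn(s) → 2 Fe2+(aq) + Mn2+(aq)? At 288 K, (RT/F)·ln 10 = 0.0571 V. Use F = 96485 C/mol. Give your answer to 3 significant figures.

−349 kJ/mol

With Fe³⁺/Fe²⁺ reduced at the cathode, E°cell = +0.77 − (−1.17) = +1.94 V and n = 2.
Q = ([Fe2+(aq)]^2·[Mn2+(aq)]) / [Fe3+(aq)]^2 = 3.37×10^4, so log Q = 4.527 and E = +1.94 − (0.0571/2)(4.527) = +1.8108 V.
ΔG = −nFE = −(2)(96485)(+1.8108) J/mol = −349 kJ/mol.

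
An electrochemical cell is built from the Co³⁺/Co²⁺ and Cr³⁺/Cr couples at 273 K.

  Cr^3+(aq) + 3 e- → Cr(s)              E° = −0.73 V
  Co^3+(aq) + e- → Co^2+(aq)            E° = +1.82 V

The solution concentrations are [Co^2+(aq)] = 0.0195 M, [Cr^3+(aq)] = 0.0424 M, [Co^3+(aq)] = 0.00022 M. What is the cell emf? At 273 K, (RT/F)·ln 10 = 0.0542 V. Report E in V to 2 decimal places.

+2.47 V

The Co³⁺/Co²⁺ couple has the more positive E°, so it is the cathode; Cr³⁺/Cr is the anode.
E°cell = +1.82 − (−0.73) = +2.55 V, with n = 3 electrons transferred.
For the overall reaction 3 Co^3+(aq) + Cr(s) → 3 Co^2+(aq) + Cr^3+(aq), Q = ([Co^2+(aq)]^3·[Cr^3+(aq)]) / [Co^3+(aq)]^3 = 2.95×10^4, giving log Q = 4.470.
E = E° − (0.0542/n)·log Q = +2.55 − (0.0542/3)(4.470) = +2.47 V.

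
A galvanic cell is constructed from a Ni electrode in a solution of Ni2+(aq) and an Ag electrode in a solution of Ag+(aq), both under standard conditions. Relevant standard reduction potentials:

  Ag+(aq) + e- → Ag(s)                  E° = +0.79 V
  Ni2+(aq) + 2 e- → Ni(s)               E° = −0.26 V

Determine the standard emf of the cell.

Of the two couples in this cell, the one with the more positive reduction potential is reduced at the cathode: here that is Ag⁺/Ag (+0.79 V); Ni²⁺/Ni (−0.26 V) is the anode.
E°cell = E°(cathode) − E°(anode) = +0.79 − (−0.26) = +1.05 V.

+1.05 V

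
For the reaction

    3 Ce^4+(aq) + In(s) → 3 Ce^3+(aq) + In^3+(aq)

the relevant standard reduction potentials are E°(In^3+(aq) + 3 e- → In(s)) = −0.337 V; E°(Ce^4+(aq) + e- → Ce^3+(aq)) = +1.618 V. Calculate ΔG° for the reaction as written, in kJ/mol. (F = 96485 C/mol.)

In the reaction as written Ce^4+(aq) is reduced, so the Ce⁴⁺/Ce³⁺ couple is the cathode and In³⁺/In is the anode.
E°cell = +1.618 − (−0.337) = +1.955 V; balancing electrons gives n = 3.
ΔG° = −nFE°cell = −(3)(96485)(+1.955) J/mol = −566 kJ/mol.

−566 kJ/mol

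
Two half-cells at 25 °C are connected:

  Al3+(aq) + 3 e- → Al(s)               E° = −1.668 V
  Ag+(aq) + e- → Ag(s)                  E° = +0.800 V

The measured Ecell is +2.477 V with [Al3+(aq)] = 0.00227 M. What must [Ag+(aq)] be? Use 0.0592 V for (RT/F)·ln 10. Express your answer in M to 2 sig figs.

With Ag⁺/Ag at the cathode and Al³⁺/Al at the anode, E°cell = +0.800 − (−1.668) = +2.468 V (n = 3).
Since E = E° − (0.0592/n)·log Q, log Q = n(E° − E)/0.0592 = −0.456.
For 3 Ag+(aq) + Al(s) → 3 Ag(s) + Al3+(aq), the reaction quotient is Q = [Al3+(aq)] / [Ag+(aq)]^3.
Isolating [Ag+(aq)] in Q = 10^{−0.456} yields log [Ag+(aq)] = −0.729, i.e. 0.19 M.

0.19 M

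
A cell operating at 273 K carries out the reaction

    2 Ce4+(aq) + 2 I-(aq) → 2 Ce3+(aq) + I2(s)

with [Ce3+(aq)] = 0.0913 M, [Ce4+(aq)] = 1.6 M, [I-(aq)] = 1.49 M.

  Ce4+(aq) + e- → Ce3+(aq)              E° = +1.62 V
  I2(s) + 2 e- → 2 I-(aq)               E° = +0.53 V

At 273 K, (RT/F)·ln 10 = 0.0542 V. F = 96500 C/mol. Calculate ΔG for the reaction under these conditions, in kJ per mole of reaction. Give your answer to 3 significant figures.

−225 kJ/mol

With Ce⁴⁺/Ce³⁺ reduced at the cathode, E°cell = +1.62 − (+0.53) = +1.09 V and n = 2.
Here Q = [Ce3+(aq)]^2 / ([Ce4+(aq)]^2·[I-(aq)]^2) = 0.00147 (log Q = −2.834), giving E = +1.09 − (0.0542/2)·(−2.834) = +1.1668 V.
Finally ΔG = −nFE = −(2)(96500 C/mol)(+1.1668 V) = −225 kJ/mol.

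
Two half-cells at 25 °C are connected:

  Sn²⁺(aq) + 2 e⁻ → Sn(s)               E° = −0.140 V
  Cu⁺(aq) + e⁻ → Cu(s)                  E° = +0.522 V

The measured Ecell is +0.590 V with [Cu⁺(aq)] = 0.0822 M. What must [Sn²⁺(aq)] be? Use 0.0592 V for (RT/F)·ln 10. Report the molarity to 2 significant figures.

1.8 M

Cu⁺/Cu is the cathode (higher E°); E°cell = +0.522 − (−0.140) = +0.662 V with n = 2.
Since E = E° − (0.0592/n)·log Q, log Q = n(E° − E)/0.0592 = 2.432.
The balanced reaction is 2 Cu⁺(aq) + Sn(s) → 2 Cu(s) + Sn²⁺(aq), so Q = [Sn²⁺(aq)] / [Cu⁺(aq)]^2.
Substituting the known concentrations and solving, log [Sn²⁺(aq)] = 0.262 and [Sn²⁺(aq)] = 1.8 M.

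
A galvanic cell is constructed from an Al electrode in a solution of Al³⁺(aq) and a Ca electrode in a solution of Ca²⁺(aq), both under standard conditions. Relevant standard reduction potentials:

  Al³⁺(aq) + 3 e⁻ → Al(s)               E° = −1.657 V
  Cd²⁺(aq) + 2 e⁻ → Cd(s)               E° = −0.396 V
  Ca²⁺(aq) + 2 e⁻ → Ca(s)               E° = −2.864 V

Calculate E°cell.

The Al³⁺/Al couple has the higher E°, so Al ion is reduced (cathode) and Ca is oxidized (anode).
E°cell = E°(cathode) − E°(anode) = −1.657 − (−2.864) = +1.207 V.

+1.207 V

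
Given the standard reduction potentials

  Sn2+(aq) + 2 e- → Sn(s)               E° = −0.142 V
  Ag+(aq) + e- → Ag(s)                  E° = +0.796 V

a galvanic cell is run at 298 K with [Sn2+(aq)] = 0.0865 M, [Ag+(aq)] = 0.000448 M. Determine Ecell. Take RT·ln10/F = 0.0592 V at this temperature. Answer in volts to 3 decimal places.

Ag⁺/Ag is reduced (cathode, E° = +0.796 V) and Sn²⁺/Sn is oxidized (anode).
E°cell = E°cat − E°an = +0.796 − (−0.142) = +0.938 V; n = 2.
The balanced reaction is 2 Ag+(aq) + Sn(s) → 2 Ag(s) + Sn2+(aq), so Q = [Sn2+(aq)] / [Ag+(aq)]^2 = 4.31×10^5 and log Q = 5.634.
By the Nernst equation, E = +0.938 − (0.0592/2)·(5.634) = +0.771 V.

+0.771 V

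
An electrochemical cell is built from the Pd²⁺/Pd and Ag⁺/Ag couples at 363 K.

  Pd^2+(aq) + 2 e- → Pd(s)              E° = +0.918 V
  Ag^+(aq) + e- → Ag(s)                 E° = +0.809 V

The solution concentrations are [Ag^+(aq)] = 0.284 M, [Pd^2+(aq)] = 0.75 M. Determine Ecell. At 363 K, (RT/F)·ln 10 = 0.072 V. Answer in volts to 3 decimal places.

Pd²⁺/Pd is reduced (cathode, E° = +0.918 V) and Ag⁺/Ag is oxidized (anode).
E°cell = +0.918 − (+0.809) = +0.109 V, with n = 2 electrons transferred.
Balancing gives Pd^2+(aq) + 2 Ag(s) → Pd(s) + 2 Ag^+(aq); hence Q = [Ag^+(aq)]^2 / [Pd^2+(aq)] = 0.108 (log Q = −0.968).
Applying E = E° − (RT ln10/nF)·log Q gives +0.109 − (0.072/2)(−0.968) = +0.144 V.

+0.144 V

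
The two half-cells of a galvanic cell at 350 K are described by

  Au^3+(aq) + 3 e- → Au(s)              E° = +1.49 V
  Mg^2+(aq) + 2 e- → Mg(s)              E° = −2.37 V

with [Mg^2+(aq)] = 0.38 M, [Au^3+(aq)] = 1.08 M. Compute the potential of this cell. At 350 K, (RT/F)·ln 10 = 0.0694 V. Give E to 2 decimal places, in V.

Au³⁺/Au is reduced (cathode, E° = +1.49 V) and Mg²⁺/Mg is oxidized (anode).
E°cell = +1.49 − (−2.37) = +3.86 V, with n = 6 electrons transferred.
For the overall reaction 2 Au^3+(aq) + 3 Mg(s) → 2 Au(s) + 3 Mg^2+(aq), Q = [Mg^2+(aq)]^3 / [Au^3+(aq)]^2 = 0.047, giving log Q = −1.327.
By the Nernst equation, E = +3.86 − (0.0694/6)·(−1.327) = +3.88 V.

+3.88 V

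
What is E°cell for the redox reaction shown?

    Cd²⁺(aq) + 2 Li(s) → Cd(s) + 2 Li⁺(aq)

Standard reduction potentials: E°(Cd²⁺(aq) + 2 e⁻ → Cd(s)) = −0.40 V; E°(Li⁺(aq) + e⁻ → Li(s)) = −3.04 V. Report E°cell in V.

Cd²⁺(aq) gains electrons, so the Cd²⁺/Cd couple is the cathode; the Li⁺/Li couple is the anode.
E°cell = E°(cathode) − E°(anode) = −0.40 − (−3.04) = +2.64 V.

+2.64 V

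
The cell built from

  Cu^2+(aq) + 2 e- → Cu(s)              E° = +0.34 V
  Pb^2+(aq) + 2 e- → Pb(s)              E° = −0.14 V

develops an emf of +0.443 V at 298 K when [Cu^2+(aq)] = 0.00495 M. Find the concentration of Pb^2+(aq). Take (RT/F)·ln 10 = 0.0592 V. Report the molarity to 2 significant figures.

0.088 M

With Cu²⁺/Cu at the cathode and Pb²⁺/Pb at the anode, E°cell = +0.34 − (−0.14) = +0.48 V (n = 2).
From the Nernst equation, log Q = n(E° − E)/0.0592 = 2·(+0.48 − (+0.443))/0.0592 = 1.250.
The balanced reaction is Cu^2+(aq) + Pb(s) → Cu(s) + Pb^2+(aq), so Q = [Pb^2+(aq)] / [Cu^2+(aq)].
Isolating [Pb^2+(aq)] in Q = 10^{1.250} yields log [Pb^2+(aq)] = −1.055, i.e. 0.088 M.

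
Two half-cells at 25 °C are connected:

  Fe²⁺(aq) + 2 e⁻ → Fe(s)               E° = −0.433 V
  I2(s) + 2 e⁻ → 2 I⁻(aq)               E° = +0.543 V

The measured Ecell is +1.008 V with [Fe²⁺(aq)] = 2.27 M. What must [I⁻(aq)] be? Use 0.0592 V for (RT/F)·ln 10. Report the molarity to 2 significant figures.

0.19 M

With I₂/I⁻ at the cathode and Fe²⁺/Fe at the anode, E°cell = +0.543 − (−0.433) = +0.976 V (n = 2).
Rearranging E = E° − (0.0592/n)·log Q gives log Q = 2(+0.976 − (+1.008))/0.0592 = −1.081.
The balanced reaction is I2(s) + Fe(s) → 2 I⁻(aq) + Fe²⁺(aq), so Q = [I⁻(aq)]^2·[Fe²⁺(aq)].
Isolating [I⁻(aq)] in Q = 10^{−1.081} yields log [I⁻(aq)] = −0.719, i.e. 0.19 M.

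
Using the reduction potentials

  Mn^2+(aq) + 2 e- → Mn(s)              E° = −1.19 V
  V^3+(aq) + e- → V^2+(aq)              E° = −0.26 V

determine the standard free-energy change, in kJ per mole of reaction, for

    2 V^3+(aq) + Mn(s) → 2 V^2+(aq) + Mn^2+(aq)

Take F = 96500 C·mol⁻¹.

−179 kJ/mol

In the reaction as written V^3+(aq) is reduced, so the V³⁺/V²⁺ couple is the cathode and Mn²⁺/Mn is the anode.
E°cell = −0.26 − (−1.19) = +0.93 V; balancing electrons gives n = 2.
ΔG° = −nFE°cell = −(2)(96500)(+0.93) J/mol = −179 kJ/mol.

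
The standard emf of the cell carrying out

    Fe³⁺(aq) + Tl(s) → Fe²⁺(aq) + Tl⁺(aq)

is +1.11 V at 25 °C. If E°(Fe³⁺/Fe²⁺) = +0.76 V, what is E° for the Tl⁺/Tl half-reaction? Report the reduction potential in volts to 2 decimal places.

In the reaction as written the Fe³⁺/Fe²⁺ couple is reduced (cathode) and Tl⁺/Tl is oxidized (anode), so E°cell = E°(Fe³⁺/Fe²⁺) − E°(Tl⁺/Tl).
E°(Tl⁺/Tl) = E°(cathode) − E°cell = +0.76 − (+1.11) = −0.35 V.

−0.35 V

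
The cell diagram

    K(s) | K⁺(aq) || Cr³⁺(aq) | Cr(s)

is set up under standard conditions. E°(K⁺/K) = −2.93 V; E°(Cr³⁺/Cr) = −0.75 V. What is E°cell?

+2.18 V

By convention the left-hand electrode in cell notation is the anode (oxidation) and the right-hand electrode is the cathode (reduction).
E°cell = E°(right) − E°(left) = −0.75 − (−2.93) = +2.18 V.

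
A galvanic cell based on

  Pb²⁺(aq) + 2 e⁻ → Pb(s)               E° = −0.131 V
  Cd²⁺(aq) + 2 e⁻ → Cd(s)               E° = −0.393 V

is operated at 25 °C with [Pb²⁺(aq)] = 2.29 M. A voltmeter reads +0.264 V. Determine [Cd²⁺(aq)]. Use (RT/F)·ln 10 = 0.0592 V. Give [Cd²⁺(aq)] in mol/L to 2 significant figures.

2.0 M

With Pb²⁺/Pb at the cathode and Cd²⁺/Cd at the anode, E°cell = −0.131 − (−0.393) = +0.262 V (n = 2).
Since E = E° − (0.0592/n)·log Q, log Q = n(E° − E)/0.0592 = −0.068.
Balancing electrons gives Pb²⁺(aq) + Cd(s) → Pb(s) + Cd²⁺(aq); thus Q = [Cd²⁺(aq)] / [Pb²⁺(aq)].
Substituting the known concentrations and solving, log [Cd²⁺(aq)] = 0.292 and [Cd²⁺(aq)] = 2.0 M.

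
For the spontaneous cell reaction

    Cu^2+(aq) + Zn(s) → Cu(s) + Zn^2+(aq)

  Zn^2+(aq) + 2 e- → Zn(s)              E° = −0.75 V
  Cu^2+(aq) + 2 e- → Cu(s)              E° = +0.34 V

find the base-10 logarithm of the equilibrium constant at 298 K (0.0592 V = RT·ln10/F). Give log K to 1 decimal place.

The Cu²⁺/Cu couple is reduced (cathode); E°cell = +0.34 − (−0.75) = +1.09 V with n = 2.
At equilibrium E = 0, so log K = nE°cell / 0.0592 = (2)(+1.09) / 0.0592 = 36.8.

log K = 36.8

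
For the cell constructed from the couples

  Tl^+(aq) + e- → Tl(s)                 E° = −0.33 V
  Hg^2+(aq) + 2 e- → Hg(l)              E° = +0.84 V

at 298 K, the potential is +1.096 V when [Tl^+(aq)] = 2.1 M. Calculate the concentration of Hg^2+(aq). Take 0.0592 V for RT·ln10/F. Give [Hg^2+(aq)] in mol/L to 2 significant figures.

With Hg²⁺/Hg at the cathode and Tl⁺/Tl at the anode, E°cell = +0.84 − (−0.33) = +1.17 V (n = 2).
From the Nernst equation, log Q = n(E° − E)/0.0592 = 2·(+1.17 − (+1.096))/0.0592 = 2.500.
For Hg^2+(aq) + 2 Tl(s) → Hg(l) + 2 Tl^+(aq), the reaction quotient is Q = [Tl^+(aq)]^2 / [Hg^2+(aq)].
Solving for the unknown gives log [Hg^2+(aq)] = −1.856, so [Hg^2+(aq)] ≈ 0.014 M.

0.014 M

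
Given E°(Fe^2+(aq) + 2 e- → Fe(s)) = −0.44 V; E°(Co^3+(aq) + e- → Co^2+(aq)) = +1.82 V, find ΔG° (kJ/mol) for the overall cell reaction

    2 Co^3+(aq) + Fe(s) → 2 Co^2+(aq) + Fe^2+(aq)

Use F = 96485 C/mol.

In the reaction as written Co^3+(aq) is reduced, so the Co³⁺/Co²⁺ couple is the cathode and Fe²⁺/Fe is the anode.
E°cell = +1.82 − (−0.44) = +2.26 V; balancing electrons gives n = 2.
ΔG° = −nFE°cell = −(2)(96485)(+2.26) J/mol = −436 kJ/mol.

−436 kJ/mol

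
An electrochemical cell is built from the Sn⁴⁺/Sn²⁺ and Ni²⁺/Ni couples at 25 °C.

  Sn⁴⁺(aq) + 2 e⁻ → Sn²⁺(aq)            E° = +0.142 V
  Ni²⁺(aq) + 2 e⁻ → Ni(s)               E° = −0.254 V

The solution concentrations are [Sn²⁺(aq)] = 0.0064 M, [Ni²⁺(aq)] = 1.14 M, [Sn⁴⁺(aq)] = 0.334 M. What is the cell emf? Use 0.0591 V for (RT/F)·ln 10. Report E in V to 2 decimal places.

The Sn⁴⁺/Sn²⁺ couple has the more positive E°, so it is the cathode; Ni²⁺/Ni is the anode.
E°cell = E°cat − E°an = +0.142 − (−0.254) = +0.396 V; n = 2.
Balancing gives Sn⁴⁺(aq) + Ni(s) → Sn²⁺(aq) + Ni²⁺(aq); hence Q = ([Sn²⁺(aq)]·[Ni²⁺(aq)]) / [Sn⁴⁺(aq)] = 0.0218 (log Q = −1.661).
By the Nernst equation, E = +0.396 − (0.0591/2)·(−1.661) = +0.45 V.

+0.45 V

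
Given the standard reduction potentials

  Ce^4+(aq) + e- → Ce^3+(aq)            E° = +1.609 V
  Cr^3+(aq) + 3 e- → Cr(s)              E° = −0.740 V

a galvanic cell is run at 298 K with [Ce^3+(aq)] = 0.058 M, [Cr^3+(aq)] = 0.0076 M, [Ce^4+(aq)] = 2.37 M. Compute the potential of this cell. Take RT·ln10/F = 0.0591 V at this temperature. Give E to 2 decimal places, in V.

Ce⁴⁺/Ce³⁺ is reduced (cathode, E° = +1.609 V) and Cr³⁺/Cr is oxidized (anode).
The standard potential is +1.609 − (−0.740) = +2.349 V and the balanced reaction transfers n = 3 electrons.
Balancing gives 3 Ce^4+(aq) + Cr(s) → 3 Ce^3+(aq) + Cr^3+(aq); hence Q = ([Ce^3+(aq)]^3·[Cr^3+(aq)]) / [Ce^4+(aq)]^3 = 1.11×10^−7 (log Q = −6.953).
E = E° − (0.0591/n)·log Q = +2.349 − (0.0591/3)(−6.953) = +2.49 V.

+2.49 V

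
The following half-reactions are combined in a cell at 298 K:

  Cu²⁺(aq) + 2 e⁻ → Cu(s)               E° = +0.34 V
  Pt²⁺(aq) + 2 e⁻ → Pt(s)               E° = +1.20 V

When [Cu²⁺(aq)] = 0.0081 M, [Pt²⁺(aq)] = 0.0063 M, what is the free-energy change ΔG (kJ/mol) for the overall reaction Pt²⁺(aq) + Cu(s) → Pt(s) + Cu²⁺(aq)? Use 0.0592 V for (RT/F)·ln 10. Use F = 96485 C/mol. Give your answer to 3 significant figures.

E°cell = +1.20 − (+0.34) = +0.86 V; the balanced reaction transfers n = 2 electrons.
Here Q = [Cu²⁺(aq)] / [Pt²⁺(aq)] = 1.29 (log Q = 0.109), giving E = +0.86 − (0.0592/2)·(0.109) = +0.8568 V.
Finally ΔG = −nFE = −(2)(96485 C/mol)(+0.8568 V) = −165 kJ/mol.

−165 kJ/mol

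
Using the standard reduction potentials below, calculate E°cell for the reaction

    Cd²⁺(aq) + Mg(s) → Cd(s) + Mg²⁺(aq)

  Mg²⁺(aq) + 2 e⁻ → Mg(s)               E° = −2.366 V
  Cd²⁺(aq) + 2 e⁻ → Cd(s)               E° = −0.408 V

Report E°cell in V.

+1.958 V

Cd²⁺(aq) gains electrons, so the Cd²⁺/Cd couple is the cathode; the Mg²⁺/Mg couple is the anode.
E°cell = E°(cathode) − E°(anode) = −0.408 − (−2.366) = +1.958 V.
The positive value indicates the reaction is spontaneous as written.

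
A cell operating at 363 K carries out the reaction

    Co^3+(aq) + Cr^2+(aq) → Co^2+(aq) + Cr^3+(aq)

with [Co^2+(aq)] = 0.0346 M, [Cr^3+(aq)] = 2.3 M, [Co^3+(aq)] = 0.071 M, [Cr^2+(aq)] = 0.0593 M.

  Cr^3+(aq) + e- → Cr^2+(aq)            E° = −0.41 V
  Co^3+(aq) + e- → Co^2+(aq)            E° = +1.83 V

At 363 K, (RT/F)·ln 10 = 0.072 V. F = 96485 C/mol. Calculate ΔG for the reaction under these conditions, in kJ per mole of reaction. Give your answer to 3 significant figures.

−207 kJ/mol

E°cell = +1.83 − (−0.41) = +2.24 V; the balanced reaction transfers n = 1 electron.
Here Q = ([Co^2+(aq)]·[Cr^3+(aq)]) / ([Co^3+(aq)]·[Cr^2+(aq)]) = 18.9 (log Q = 1.276), giving E = +2.24 − (0.072/1)·(1.276) = +2.1481 V.
Finally ΔG = −nFE = −(1)(96485 C/mol)(+2.1481 V) = −207 kJ/mol.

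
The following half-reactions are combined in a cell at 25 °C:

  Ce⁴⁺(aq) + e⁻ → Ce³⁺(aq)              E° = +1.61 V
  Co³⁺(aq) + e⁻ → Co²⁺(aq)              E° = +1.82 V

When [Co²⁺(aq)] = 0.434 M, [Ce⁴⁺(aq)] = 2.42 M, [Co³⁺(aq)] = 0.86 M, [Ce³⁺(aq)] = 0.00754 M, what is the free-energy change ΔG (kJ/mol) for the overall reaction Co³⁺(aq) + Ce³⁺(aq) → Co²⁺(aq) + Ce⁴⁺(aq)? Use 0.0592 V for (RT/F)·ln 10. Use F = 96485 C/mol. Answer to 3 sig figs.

The standard cell potential is +1.82 − (+1.61) = +0.21 V, with n = 1 electron in the balanced equation.
Here Q = ([Co²⁺(aq)]·[Ce⁴⁺(aq)]) / ([Co³⁺(aq)]·[Ce³⁺(aq)]) = 162 (log Q = 2.209), giving E = +0.21 − (0.0592/1)·(2.209) = +0.0792 V.
Finally ΔG = −nFE = −(1)(96485 C/mol)(+0.0792 V) = −7.64 kJ/mol.

−7.64 kJ/mol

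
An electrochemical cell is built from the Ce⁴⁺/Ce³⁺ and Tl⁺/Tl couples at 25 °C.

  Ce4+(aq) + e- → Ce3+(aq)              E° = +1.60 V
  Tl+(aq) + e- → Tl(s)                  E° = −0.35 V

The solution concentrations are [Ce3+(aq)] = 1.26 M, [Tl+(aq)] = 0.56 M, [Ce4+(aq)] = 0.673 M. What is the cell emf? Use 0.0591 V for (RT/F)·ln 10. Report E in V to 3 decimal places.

+1.949 V

Since E°(Ce⁴⁺/Ce³⁺) > E°(Tl⁺/Tl), Ce⁴⁺/Ce³⁺ serves as the cathode.
The standard potential is +1.60 − (−0.35) = +1.95 V and the balanced reaction transfers n = 1 electron.
For the overall reaction Ce4+(aq) + Tl(s) → Ce3+(aq) + Tl+(aq), Q = ([Ce3+(aq)]·[Tl+(aq)]) / [Ce4+(aq)] = 1.05, giving log Q = 0.021.
By the Nernst equation, E = +1.95 − (0.0591/1)·(0.021) = +1.949 V.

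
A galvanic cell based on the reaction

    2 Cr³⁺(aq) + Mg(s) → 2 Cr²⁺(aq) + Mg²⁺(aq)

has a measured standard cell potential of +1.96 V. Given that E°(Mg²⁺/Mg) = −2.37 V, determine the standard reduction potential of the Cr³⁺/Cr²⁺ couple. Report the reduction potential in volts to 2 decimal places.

In the reaction as written the Cr³⁺/Cr²⁺ couple is reduced (cathode) and Mg²⁺/Mg is oxidized (anode), so E°cell = E°(Cr³⁺/Cr²⁺) − E°(Mg²⁺/Mg).
E°(Cr³⁺/Cr²⁺) = E°cell + E°(anode) = +1.96 + (−2.37) = −0.41 V.

−0.41 V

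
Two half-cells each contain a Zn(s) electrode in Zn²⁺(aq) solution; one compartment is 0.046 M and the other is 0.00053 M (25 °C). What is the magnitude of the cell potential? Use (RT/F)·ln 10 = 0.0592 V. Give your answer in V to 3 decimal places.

For a concentration cell E°cell = 0, since both electrodes use the same couple.
The compartment with the higher Zn²⁺(aq) concentration (0.046 M) acts as the cathode; ions are reduced there and produced at the dilute (0.00053 M) anode.
With n = 2, Ecell = −(0.0592/2)·log([dilute]/[conc]) = −(0.0592/2)·log(0.00053/0.046) = +0.057 V.

0.057 V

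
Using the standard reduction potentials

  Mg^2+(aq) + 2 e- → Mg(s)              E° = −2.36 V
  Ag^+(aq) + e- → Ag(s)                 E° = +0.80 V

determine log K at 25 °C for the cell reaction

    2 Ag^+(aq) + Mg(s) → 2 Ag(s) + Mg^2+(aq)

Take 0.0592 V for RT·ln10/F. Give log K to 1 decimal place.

The Ag⁺/Ag couple is reduced (cathode); E°cell = +0.80 − (−2.36) = +3.16 V with n = 2.
At equilibrium E = 0, so log K = nE°cell / 0.0592 = (2)(+3.16) / 0.0592 = 106.8.

log K = 106.8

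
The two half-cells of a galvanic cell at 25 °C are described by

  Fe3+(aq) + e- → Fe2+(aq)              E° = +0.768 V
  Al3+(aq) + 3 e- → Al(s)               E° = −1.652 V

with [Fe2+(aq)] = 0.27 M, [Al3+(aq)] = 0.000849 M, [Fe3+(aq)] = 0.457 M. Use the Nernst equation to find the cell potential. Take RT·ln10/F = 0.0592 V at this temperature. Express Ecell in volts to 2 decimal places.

Fe³⁺/Fe²⁺ is reduced (cathode, E° = +0.768 V) and Al³⁺/Al is oxidized (anode).
E°cell = E°cat − E°an = +0.768 − (−1.652) = +2.420 V; n = 3.
The balanced reaction is 3 Fe3+(aq) + Al(s) → 3 Fe2+(aq) + Al3+(aq), so Q = ([Fe2+(aq)]^3·[Al3+(aq)]) / [Fe3+(aq)]^3 = 0.000175 and log Q = −3.757.
By the Nernst equation, E = +2.420 − (0.0592/3)·(−3.757) = +2.49 V.

+2.49 V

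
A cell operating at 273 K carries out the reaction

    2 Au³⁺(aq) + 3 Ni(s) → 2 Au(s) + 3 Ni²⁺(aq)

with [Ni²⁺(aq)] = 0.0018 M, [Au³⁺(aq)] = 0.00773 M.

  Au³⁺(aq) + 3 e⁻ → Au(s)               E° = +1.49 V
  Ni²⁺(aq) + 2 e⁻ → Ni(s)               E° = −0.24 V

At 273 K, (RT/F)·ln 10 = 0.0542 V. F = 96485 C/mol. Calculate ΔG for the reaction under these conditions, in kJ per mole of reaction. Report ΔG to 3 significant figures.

With Au³⁺/Au reduced at the cathode, E°cell = +1.49 − (−0.24) = +1.73 V and n = 6.
Here Q = [Ni²⁺(aq)]^3 / [Au³⁺(aq)]^2 = 9.76×10^−5 (log Q = −4.011), giving E = +1.73 − (0.0542/6)·(−4.011) = +1.7662 V.
ΔG = −nFE = −(6)(96485)(+1.7662) J/mol = −1020 kJ/mol.

−1020 kJ/mol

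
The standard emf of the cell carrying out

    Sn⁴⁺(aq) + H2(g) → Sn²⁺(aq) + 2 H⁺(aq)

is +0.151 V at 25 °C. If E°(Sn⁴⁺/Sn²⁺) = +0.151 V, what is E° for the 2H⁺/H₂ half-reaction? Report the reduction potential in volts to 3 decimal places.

In the reaction as written the Sn⁴⁺/Sn²⁺ couple is reduced (cathode) and 2H⁺/H₂ is oxidized (anode), so E°cell = E°(Sn⁴⁺/Sn²⁺) − E°(2H⁺/H₂).
E°(2H⁺/H₂) = E°(cathode) − E°cell = +0.151 − (+0.151) = +0.000 V.

+0.000 V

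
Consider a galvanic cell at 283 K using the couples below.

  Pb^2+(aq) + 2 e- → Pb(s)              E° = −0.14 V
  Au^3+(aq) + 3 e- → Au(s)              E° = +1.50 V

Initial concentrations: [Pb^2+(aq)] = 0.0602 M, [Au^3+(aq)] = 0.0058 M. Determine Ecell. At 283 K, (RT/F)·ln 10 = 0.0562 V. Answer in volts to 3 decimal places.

Since E°(Au³⁺/Au) > E°(Pb²⁺/Pb), Au³⁺/Au serves as the cathode.
The standard potential is +1.50 − (−0.14) = +1.64 V and the balanced reaction transfers n = 6 electrons.
The balanced reaction is 2 Au^3+(aq) + 3 Pb(s) → 2 Au(s) + 3 Pb^2+(aq), so Q = [Pb^2+(aq)]^3 / [Au^3+(aq)]^2 = 6.49 and log Q = 0.812.
Applying E = E° − (RT ln10/nF)·log Q gives +1.64 − (0.0562/6)(0.812) = +1.632 V.

+1.632 V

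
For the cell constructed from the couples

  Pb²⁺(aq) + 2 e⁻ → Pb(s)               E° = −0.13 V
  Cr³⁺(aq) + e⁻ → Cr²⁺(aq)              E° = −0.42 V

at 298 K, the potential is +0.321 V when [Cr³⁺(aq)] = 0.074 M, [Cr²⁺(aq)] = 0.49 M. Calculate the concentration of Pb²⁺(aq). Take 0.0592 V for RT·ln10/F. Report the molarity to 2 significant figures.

0.25 M

Pb²⁺/Pb is the cathode (higher E°); E°cell = −0.13 − (−0.42) = +0.29 V with n = 2.
Since E = E° − (0.0592/n)·log Q, log Q = n(E° − E)/0.0592 = −1.047.
For Pb²⁺(aq) + 2 Cr²⁺(aq) → Pb(s) + 2 Cr³⁺(aq), the reaction quotient is Q = [Cr³⁺(aq)]^2 / ([Pb²⁺(aq)]·[Cr²⁺(aq)]^2).
Substituting the known concentrations and solving, log [Pb²⁺(aq)] = −0.595 and [Pb²⁺(aq)] = 0.25 M.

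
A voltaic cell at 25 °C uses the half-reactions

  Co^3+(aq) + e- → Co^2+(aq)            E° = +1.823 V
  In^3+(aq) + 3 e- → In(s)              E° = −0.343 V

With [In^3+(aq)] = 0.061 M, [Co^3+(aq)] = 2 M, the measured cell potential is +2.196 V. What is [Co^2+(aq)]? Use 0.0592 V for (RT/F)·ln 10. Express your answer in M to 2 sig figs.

The Co³⁺/Co²⁺ couple has the larger reduction potential, so it is the cathode: E°cell = +1.823 − (−0.343) = +2.166 V and n = 3.
Rearranging E = E° − (0.0592/n)·log Q gives log Q = 3(+2.166 − (+2.196))/0.0592 = −1.520.
For 3 Co^3+(aq) + In(s) → 3 Co^2+(aq) + In^3+(aq), the reaction quotient is Q = ([Co^2+(aq)]^3·[In^3+(aq)]) / [Co^3+(aq)]^3.
Solving for the unknown gives log [Co^2+(aq)] = 0.199, so [Co^2+(aq)] ≈ 1.6 M.

1.6 M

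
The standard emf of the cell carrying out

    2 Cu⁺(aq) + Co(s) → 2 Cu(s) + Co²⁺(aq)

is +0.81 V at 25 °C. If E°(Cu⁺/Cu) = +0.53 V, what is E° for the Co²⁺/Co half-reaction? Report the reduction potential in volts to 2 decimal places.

In the reaction as written the Cu⁺/Cu couple is reduced (cathode) and Co²⁺/Co is oxidized (anode), so E°cell = E°(Cu⁺/Cu) − E°(Co²⁺/Co).
E°(Co²⁺/Co) = E°(cathode) − E°cell = +0.53 − (+0.81) = −0.28 V.

−0.28 V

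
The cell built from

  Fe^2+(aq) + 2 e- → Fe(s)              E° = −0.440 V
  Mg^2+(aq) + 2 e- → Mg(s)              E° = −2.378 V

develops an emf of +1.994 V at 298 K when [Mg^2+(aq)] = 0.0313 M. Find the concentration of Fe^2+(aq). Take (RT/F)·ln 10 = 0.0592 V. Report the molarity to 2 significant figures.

With Fe²⁺/Fe at the cathode and Mg²⁺/Mg at the anode, E°cell = −0.440 − (−2.378) = +1.938 V (n = 2).
Rearranging E = E° − (0.0592/n)·log Q gives log Q = 2(+1.938 − (+1.994))/0.0592 = −1.892.
Balancing electrons gives Fe^2+(aq) + Mg(s) → Fe(s) + Mg^2+(aq); thus Q = [Mg^2+(aq)] / [Fe^2+(aq)].
Isolating [Fe^2+(aq)] in Q = 10^{−1.892} yields log [Fe^2+(aq)] = 0.388, i.e. 2.4 M.

2.4 M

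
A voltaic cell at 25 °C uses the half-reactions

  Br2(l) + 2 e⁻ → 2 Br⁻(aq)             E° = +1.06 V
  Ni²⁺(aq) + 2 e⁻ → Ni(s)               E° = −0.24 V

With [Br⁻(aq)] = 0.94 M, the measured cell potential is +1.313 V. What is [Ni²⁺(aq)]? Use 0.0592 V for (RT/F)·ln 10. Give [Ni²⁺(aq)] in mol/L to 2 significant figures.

0.41 M

Br₂/Br⁻ is the cathode (higher E°); E°cell = +1.06 − (−0.24) = +1.30 V with n = 2.
From the Nernst equation, log Q = n(E° − E)/0.0592 = 2·(+1.30 − (+1.313))/0.0592 = −0.439.
For Br2(l) + Ni(s) → 2 Br⁻(aq) + Ni²⁺(aq), the reaction quotient is Q = [Br⁻(aq)]^2·[Ni²⁺(aq)].
Substituting the known concentrations and solving, log [Ni²⁺(aq)] = −0.385 and [Ni²⁺(aq)] = 0.41 M.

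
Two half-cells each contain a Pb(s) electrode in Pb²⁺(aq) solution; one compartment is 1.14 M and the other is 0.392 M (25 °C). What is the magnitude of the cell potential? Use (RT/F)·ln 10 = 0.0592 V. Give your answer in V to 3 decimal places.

0.014 V

For a concentration cell E°cell = 0, since both electrodes use the same couple.
The compartment with the higher Pb²⁺(aq) concentration (1.14 M) acts as the cathode; ions are reduced there and produced at the dilute (0.392 M) anode.
With n = 2, Ecell = −(0.0592/2)·log([dilute]/[conc]) = −(0.0592/2)·log(0.392/1.14) = +0.014 V.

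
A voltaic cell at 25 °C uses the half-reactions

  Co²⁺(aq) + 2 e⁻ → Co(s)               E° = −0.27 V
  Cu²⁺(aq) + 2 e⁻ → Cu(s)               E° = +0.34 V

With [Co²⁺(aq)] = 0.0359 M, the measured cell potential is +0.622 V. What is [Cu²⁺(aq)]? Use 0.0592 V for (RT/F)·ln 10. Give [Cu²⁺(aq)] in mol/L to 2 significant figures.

0.091 M

With Cu²⁺/Cu at the cathode and Co²⁺/Co at the anode, E°cell = +0.34 − (−0.27) = +0.61 V (n = 2).
Rearranging E = E° − (0.0592/n)·log Q gives log Q = 2(+0.61 − (+0.622))/0.0592 = −0.405.
Balancing electrons gives Cu²⁺(aq) + Co(s) → Cu(s) + Co²⁺(aq); thus Q = [Co²⁺(aq)] / [Cu²⁺(aq)].
Solving for the unknown gives log [Cu²⁺(aq)] = −1.040, so [Cu²⁺(aq)] ≈ 0.091 M.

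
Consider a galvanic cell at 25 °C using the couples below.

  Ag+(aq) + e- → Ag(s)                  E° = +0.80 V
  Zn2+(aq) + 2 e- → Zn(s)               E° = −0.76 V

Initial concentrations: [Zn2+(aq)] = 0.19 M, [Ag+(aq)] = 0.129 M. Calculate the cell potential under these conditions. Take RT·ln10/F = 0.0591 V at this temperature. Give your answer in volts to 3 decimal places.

+1.529 V

Since E°(Ag⁺/Ag) > E°(Zn²⁺/Zn), Ag⁺/Ag serves as the cathode.
E°cell = +0.80 − (−0.76) = +1.56 V, with n = 2 electrons transferred.
Balancing gives 2 Ag+(aq) + Zn(s) → 2 Ag(s) + Zn2+(aq); hence Q = [Zn2+(aq)] / [Ag+(aq)]^2 = 11.4 (log Q = 1.058).
Applying E = E° − (RT ln10/nF)·log Q gives +1.56 − (0.0591/2)(1.058) = +1.529 V.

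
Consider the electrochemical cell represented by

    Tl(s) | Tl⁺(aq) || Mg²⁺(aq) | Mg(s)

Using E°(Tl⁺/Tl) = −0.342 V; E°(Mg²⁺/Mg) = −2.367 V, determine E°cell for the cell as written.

By convention the left-hand electrode in cell notation is the anode (oxidation) and the right-hand electrode is the cathode (reduction).
E°cell = E°(right) − E°(left) = −2.367 − (−0.342) = −2.025 V.
The negative sign shows that, as written, the cell would require an external voltage to drive the reaction.

−2.025 V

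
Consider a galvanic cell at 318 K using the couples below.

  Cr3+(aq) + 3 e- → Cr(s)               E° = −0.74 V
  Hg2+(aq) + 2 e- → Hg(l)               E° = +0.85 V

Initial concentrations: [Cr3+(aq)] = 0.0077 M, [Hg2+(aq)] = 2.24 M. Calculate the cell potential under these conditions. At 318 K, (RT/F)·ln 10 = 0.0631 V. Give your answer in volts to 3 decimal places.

+1.646 V

Hg²⁺/Hg is reduced (cathode, E° = +0.85 V) and Cr³⁺/Cr is oxidized (anode).
E°cell = E°cat − E°an = +0.85 − (−0.74) = +1.59 V; n = 6.
For the overall reaction 3 Hg2+(aq) + 2 Cr(s) → 3 Hg(l) + 2 Cr3+(aq), Q = [Cr3+(aq)]^2 / [Hg2+(aq)]^3 = 5.28×10^−6, giving log Q = −5.278.
By the Nernst equation, E = +1.59 − (0.0631/6)·(−5.278) = +1.646 V.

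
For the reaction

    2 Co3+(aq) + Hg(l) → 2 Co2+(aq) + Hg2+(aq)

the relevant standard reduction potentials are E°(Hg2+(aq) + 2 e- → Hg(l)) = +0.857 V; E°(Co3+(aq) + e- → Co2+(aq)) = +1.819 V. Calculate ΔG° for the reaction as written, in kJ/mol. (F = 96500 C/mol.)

In the reaction as written Co3+(aq) is reduced, so the Co³⁺/Co²⁺ couple is the cathode and Hg²⁺/Hg is the anode.
E°cell = +1.819 − (+0.857) = +0.962 V; balancing electrons gives n = 2.
ΔG° = −nFE°cell = −(2)(96500)(+0.962) J/mol = −186 kJ/mol.

−186 kJ/mol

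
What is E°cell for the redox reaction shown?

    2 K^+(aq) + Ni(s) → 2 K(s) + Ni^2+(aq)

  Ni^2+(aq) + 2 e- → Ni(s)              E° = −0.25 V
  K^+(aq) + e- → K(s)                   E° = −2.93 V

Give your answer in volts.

−2.68 V

K^+(aq) gains electrons, so the K⁺/K couple is the cathode; the Ni²⁺/Ni couple is the anode.
E°cell = E°(cathode) − E°(anode) = −2.93 − (−0.25) = −2.68 V.
The negative E°cell means the reaction is non-spontaneous in the direction written.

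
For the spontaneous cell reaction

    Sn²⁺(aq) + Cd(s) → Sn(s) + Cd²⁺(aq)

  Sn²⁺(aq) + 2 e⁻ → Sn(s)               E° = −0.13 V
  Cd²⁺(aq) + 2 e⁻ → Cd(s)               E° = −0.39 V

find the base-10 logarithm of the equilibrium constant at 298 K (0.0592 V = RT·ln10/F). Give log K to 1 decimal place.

log K = 8.8

The Sn²⁺/Sn couple is reduced (cathode); E°cell = −0.13 − (−0.39) = +0.26 V with n = 2.
At equilibrium E = 0, so log K = nE°cell / 0.0592 = (2)(+0.26) / 0.0592 = 8.8.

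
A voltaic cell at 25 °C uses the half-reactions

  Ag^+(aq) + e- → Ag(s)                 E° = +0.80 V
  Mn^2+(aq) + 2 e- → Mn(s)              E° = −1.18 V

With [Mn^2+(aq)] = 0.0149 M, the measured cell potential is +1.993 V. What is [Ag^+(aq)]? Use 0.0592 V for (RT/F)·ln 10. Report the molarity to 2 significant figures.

Ag⁺/Ag is the cathode (higher E°); E°cell = +0.80 − (−1.18) = +1.98 V with n = 2.
Rearranging E = E° − (0.0592/n)·log Q gives log Q = 2(+1.98 − (+1.993))/0.0592 = −0.439.
For 2 Ag^+(aq) + Mn(s) → 2 Ag(s) + Mn^2+(aq), the reaction quotient is Q = [Mn^2+(aq)] / [Ag^+(aq)]^2.
Substituting the known concentrations and solving, log [Ag^+(aq)] = −0.694 and [Ag^+(aq)] = 0.20 M.

0.20 M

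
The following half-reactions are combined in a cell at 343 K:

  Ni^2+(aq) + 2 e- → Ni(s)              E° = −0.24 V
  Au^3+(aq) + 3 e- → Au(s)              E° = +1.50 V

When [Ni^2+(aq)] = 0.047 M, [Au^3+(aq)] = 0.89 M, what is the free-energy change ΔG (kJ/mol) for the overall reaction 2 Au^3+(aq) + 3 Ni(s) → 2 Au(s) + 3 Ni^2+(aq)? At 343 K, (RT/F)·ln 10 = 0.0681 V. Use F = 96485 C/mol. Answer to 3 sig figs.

−1030 kJ/mol

With Au³⁺/Au reduced at the cathode, E°cell = +1.50 − (−0.24) = +1.74 V and n = 6.
The reaction quotient is [Ni^2+(aq)]^3 / [Au^3+(aq)]^2 = 0.000131; by Nernst, E = +1.74 − (0.0681/6)(−3.882) = +1.7841 V.
Finally ΔG = −nFE = −(6)(96485 C/mol)(+1.7841 V) = −1030 kJ/mol.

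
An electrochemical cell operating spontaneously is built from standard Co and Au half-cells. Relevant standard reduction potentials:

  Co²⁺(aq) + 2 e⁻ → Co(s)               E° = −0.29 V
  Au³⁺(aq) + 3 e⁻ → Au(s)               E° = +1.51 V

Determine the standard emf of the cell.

+1.80 V

Of the two couples in this cell, the one with the more positive reduction potential is reduced at the cathode: here that is Au³⁺/Au (+1.51 V); Co²⁺/Co (−0.29 V) is the anode.
E°cell = E°(cathode) − E°(anode) = +1.51 − (−0.29) = +1.80 V.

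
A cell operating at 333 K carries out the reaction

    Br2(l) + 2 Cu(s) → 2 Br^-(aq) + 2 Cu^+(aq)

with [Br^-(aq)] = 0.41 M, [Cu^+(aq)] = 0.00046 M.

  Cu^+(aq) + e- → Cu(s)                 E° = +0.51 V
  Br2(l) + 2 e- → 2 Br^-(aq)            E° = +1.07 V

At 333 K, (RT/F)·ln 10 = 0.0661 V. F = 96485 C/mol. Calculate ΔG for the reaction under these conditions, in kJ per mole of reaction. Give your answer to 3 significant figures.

−156 kJ/mol

The standard cell potential is +1.07 − (+0.51) = +0.56 V, with n = 2 electrons in the balanced equation.
Here Q = [Br^-(aq)]^2·[Cu^+(aq)]^2 = 3.56×10^−8 (log Q = −7.449), giving E = +0.56 − (0.0661/2)·(−7.449) = +0.8062 V.
Finally ΔG = −nFE = −(2)(96485 C/mol)(+0.8062 V) = −156 kJ/mol.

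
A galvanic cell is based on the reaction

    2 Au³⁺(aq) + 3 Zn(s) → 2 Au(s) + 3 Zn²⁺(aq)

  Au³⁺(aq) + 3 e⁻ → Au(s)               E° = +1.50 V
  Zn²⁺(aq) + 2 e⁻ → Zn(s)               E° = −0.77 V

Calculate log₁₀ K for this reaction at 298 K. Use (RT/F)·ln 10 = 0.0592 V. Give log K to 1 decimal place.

log K = 230.1

The Au³⁺/Au couple is reduced (cathode); E°cell = +1.50 − (−0.77) = +2.27 V with n = 6.
At equilibrium E = 0, so log K = nE°cell / 0.0592 = (6)(+2.27) / 0.0592 = 230.1.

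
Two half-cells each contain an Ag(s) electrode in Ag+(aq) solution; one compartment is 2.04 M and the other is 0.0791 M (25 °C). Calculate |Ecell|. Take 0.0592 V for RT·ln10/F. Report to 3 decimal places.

0.084 V

For a concentration cell E°cell = 0, since both electrodes use the same couple.
The compartment with the higher Ag+(aq) concentration (2.04 M) acts as the cathode; ions are reduced there and produced at the dilute (0.0791 M) anode.
With n = 1, Ecell = −(0.0592/1)·log([dilute]/[conc]) = −(0.0592/1)·log(0.0791/2.04) = +0.084 V.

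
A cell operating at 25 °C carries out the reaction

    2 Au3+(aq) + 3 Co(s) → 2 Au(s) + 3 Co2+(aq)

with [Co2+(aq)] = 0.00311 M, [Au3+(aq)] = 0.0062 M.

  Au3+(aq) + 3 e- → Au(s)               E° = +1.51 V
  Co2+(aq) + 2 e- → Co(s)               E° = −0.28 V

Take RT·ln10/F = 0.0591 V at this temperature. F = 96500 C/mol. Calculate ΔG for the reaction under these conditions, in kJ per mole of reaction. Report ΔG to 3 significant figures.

−1050 kJ/mol

The standard cell potential is +1.51 − (−0.28) = +1.79 V, with n = 6 electrons in the balanced equation.
The reaction quotient is [Co2+(aq)]^3 / [Au3+(aq)]^2 = 0.000783; by Nernst, E = +1.79 − (0.0591/6)(−3.107) = +1.8206 V.
Then ΔG = −nFE = −6 × 96500 × +1.8206 J/mol = −1050 kJ/mol.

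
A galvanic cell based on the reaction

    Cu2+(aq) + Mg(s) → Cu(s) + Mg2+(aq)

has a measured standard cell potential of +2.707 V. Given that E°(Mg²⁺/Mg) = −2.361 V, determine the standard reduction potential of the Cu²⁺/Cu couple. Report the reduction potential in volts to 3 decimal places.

In the reaction as written the Cu²⁺/Cu couple is reduced (cathode) and Mg²⁺/Mg is oxidized (anode), so E°cell = E°(Cu²⁺/Cu) − E°(Mg²⁺/Mg).
E°(Cu²⁺/Cu) = E°cell + E°(anode) = +2.707 + (−2.361) = +0.346 V.

+0.346 V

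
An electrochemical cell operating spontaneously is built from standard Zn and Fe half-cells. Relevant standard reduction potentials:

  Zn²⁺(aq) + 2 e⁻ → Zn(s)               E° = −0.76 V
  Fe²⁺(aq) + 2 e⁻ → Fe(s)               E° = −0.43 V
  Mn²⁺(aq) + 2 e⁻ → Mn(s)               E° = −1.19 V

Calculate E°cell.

+0.33 V

Of the two couples in this cell, the one with the more positive reduction potential is reduced at the cathode: here that is Fe²⁺/Fe (−0.43 V); Zn²⁺/Zn (−0.76 V) is the anode.
E°cell = E°(cathode) − E°(anode) = −0.43 − (−0.76) = +0.33 V.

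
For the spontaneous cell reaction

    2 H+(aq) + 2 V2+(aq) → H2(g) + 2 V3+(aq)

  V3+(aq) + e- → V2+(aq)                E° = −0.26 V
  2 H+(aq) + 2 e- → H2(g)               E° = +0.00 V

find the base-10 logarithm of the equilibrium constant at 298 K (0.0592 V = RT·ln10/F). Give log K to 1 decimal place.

log K = 8.8

The 2H⁺/H₂ couple is reduced (cathode); E°cell = +0.00 − (−0.26) = +0.26 V with n = 2.
At equilibrium E = 0, so log K = nE°cell / 0.0592 = (2)(+0.26) / 0.0592 = 8.8.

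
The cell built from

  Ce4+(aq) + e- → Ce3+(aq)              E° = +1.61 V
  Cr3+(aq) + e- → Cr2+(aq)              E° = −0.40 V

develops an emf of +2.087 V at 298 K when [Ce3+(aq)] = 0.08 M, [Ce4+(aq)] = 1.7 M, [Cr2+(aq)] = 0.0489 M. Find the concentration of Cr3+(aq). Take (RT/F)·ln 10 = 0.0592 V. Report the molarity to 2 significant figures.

Ce⁴⁺/Ce³⁺ is the cathode (higher E°); E°cell = +1.61 − (−0.40) = +2.01 V with n = 1.
Rearranging E = E° − (0.0592/n)·log Q gives log Q = 1(+2.01 − (+2.087))/0.0592 = −1.301.
The balanced reaction is Ce4+(aq) + Cr2+(aq) → Ce3+(aq) + Cr3+(aq), so Q = ([Ce3+(aq)]·[Cr3+(aq)]) / ([Ce4+(aq)]·[Cr2+(aq)]).
Substituting the known concentrations and solving, log [Cr3+(aq)] = −1.284 and [Cr3+(aq)] = 0.052 M.

0.052 M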